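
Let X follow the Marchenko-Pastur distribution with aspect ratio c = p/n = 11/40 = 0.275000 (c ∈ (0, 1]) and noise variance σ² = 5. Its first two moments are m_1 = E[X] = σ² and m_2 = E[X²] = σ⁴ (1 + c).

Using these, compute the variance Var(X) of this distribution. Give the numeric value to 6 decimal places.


m_1 = E[X] = σ² = 5, so m_1² = 25.
m_2 = E[X²] = σ⁴ (1 + c) = 25 · (1 + 0.275000) = 25 · 1.275000 = 31.875000.
(Note m_2 − m_1² simplifies to c · σ⁴ = 0.275000 · 25.)

Var(X) = m_2 − m_1² = 31.875000 − 25 = 6.875000.


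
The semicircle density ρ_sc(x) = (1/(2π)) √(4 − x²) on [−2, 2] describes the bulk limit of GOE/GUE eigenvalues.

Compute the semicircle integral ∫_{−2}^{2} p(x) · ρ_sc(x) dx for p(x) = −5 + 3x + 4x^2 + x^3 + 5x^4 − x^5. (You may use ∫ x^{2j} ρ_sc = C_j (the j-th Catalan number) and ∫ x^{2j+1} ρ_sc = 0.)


Write p(x) = Σ a_i x^i, split into monomials and integrate each against ρ_sc separately.
Using ∫ x^{2j} ρ_sc = C_j = (1/(j+1)) C(2j, j) (Catalan numbers) and ∫ x^{2j+1} ρ_sc = 0 (odd monomials vanish by symmetry):
  i = 0 (even): a_0 · C_{0} = -5 · 1 = -5
  i = 1 (odd): ∫ x^1 ρ_sc = 0 (vanishes)
  i = 2 (even): a_2 · C_{1} = 4 · 1 = 4
  i = 3 (odd): ∫ x^3 ρ_sc = 0 (vanishes)
  i = 4 (even): a_4 · C_{2} = 5 · 2 = 10
  i = 5 (odd): ∫ x^5 ρ_sc = 0 (vanishes)

Summing the contributions: ∫_{−2}^{2} p(x) ρ_sc(x) dx = (-5) + 4 + 10 = 9.


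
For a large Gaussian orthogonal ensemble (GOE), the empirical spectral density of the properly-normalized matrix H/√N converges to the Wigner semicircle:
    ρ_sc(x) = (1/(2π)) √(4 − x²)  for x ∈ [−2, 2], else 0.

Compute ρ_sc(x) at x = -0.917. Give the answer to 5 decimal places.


ρ_sc(x) = (1/(2π)) √(4 − x²). With x = -0.917:
  4 − x² = 4 − (-0.917)² = 4 − 0.840889 = 3.159111.
  √(4 − x²) = 1.777389.
  1/(2π) = 0.159155.
  ρ_sc(-0.917) = 0.159155 · 1.777389 = 0.282880.

Rounded to 5 decimal places: ρ_sc(-0.917) ≈ 0.28288.


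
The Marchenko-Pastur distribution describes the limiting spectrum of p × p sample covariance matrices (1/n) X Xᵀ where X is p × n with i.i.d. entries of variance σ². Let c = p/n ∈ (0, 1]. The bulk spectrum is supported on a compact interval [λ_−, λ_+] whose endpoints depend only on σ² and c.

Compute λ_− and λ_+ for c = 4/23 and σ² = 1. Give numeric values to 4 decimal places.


c = 4/23 = 0.173913; √c = 0.417029.
λ_− = σ² (1 − √c)² = 1 · (1 − 0.417029)² = 1 · (0.582971)² = 0.339855.
λ_+ = σ² (1 + √c)² = 1 · (1 + 0.417029)² = 1 · (1.417029)² = 2.007971.

Rounded to 4 decimal places: λ_− ≈ 0.3399, λ_+ ≈ 2.0080.


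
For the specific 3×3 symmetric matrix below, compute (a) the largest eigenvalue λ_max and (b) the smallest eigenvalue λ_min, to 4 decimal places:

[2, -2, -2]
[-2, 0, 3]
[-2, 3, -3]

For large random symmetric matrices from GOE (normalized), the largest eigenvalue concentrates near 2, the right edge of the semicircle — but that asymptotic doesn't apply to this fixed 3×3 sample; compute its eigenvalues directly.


Since M is real symmetric, all three eigenvalues are real; they are the roots of det(λI − M) = λ³ − (tr M) λ² + s λ − det M, where s is the sum of the principal 2×2 minors.
tr M = 2 + 0 + (-3) = -1.
s = (2·0 − (-2)²) + (2·(-3) − (-2)²) + (0·(-3) − 3²) = -4 + (-10) + (-9) = -23.
det M (expand along row 1) = 2·(-9) − (-2)·12 + (-2)·(-6) = 18.
Characteristic polynomial: λ³ + λ² − 23λ − 18 = 0.
Substitute λ = y + (tr M)/3 = y − 0.333333 to remove the quadratic term: y³ + p·y + q = 0 with p = s − (tr M)²/3 = -23.333333 and q = −2(tr M)³/27 + (tr M)·s/3 − det M = -10.259259.
Three real roots ⇒ use the trigonometric (Viète) form: r = 2√(−p/3) = 5.577734, φ = arccos(3q/(p·r)) = arccos(0.236485) = 1.332050 rad.
y_k = r·cos(φ/3 − 2πk/3) for k = 0, 1, 2 gives y = 5.036880, -0.443419, -4.593461.
λ_k = y_k − 0.333333 gives λ = 4.7035, -0.7768, -4.9268 (check: the sum is -1.0000 = tr M).

Hence λ_max = 4.7035 and λ_min = -4.9268.


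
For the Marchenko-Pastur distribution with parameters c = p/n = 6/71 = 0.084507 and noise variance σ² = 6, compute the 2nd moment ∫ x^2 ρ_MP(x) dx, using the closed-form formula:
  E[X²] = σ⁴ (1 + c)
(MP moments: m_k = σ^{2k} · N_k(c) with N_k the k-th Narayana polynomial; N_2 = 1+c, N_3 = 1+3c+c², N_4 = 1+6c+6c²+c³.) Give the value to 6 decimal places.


E[X²] = σ⁴ (1 + c) (second MP moment). With σ² = 6 (so σ⁴ = 36) and c = 6/71 = 0.084507: E[X²] = 36 · (1 + 0.084507) = 36 · 1.084507.

So E[X^2] = 39.042254.


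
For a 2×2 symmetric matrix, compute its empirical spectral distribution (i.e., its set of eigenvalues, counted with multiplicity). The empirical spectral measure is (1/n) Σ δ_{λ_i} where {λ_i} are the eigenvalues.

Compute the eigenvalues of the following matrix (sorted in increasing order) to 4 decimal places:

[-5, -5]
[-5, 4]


Since M is real symmetric, both eigenvalues are real; they are the roots of det(λI − M) = λ² − (tr M) λ + det M.
tr M = -5 + 4 = -1.
det M = (-5)·4 − (-5)² = -20 − 25 = -45.
Characteristic polynomial: λ² + λ − 45 = 0.
Discriminant Δ = (tr M)² − 4·det M = 1 − (-180) = 181; √Δ = 13.453624.
λ = (tr M ± √Δ)/2 = (-1 ± 13.453624)/2, giving (tr M − √Δ)/2 = -7.2268 and (tr M + √Δ)/2 = 6.2268.

Eigenvalues sorted in increasing order: [-7.2268, 6.2268].


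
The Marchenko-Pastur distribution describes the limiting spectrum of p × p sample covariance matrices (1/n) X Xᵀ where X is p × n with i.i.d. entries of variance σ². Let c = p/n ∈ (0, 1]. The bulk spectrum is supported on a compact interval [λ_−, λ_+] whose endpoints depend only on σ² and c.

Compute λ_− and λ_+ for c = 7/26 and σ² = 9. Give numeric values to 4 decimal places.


c = 7/26 = 0.269231; √c = 0.518875.
λ_− = σ² (1 − √c)² = 9 · (1 − 0.518875)² = 9 · (0.481125)² = 2.083336.
λ_+ = σ² (1 + √c)² = 9 · (1 + 0.518875)² = 9 · (1.518875)² = 20.762818.

Rounded to 4 decimal places: λ_− ≈ 2.0833, λ_+ ≈ 20.7628.


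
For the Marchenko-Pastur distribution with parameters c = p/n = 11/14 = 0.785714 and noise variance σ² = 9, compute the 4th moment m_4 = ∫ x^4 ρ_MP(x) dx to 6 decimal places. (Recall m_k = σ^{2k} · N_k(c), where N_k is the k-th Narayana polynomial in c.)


E[X⁴] = σ⁸ (1 + 6c + 6c² + c³) (fourth MP moment). With σ² = 9 (so σ⁸ = 6561) and c = 11/14 = 0.785714: E[X⁴] = 6561 · (1 + 6·0.785714 + 6·(0.785714)² + (0.785714)³) = 6561 · 9.903426.

So E[X^4] = 64976.375729.


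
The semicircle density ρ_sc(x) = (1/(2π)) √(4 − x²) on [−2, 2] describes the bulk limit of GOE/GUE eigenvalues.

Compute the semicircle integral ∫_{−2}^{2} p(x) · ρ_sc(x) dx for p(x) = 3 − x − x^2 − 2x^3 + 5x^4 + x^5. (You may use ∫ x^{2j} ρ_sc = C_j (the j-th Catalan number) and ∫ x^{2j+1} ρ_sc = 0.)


Write p(x) = Σ a_i x^i, split into monomials and integrate each against ρ_sc separately.
Using ∫ x^{2j} ρ_sc = C_j = (1/(j+1)) C(2j, j) (Catalan numbers) and ∫ x^{2j+1} ρ_sc = 0 (odd monomials vanish by symmetry):
  i = 0 (even): a_0 · C_{0} = 3 · 1 = 3
  i = 1 (odd): ∫ x^1 ρ_sc = 0 (vanishes)
  i = 2 (even): a_2 · C_{1} = -1 · 1 = -1
  i = 3 (odd): ∫ x^3 ρ_sc = 0 (vanishes)
  i = 4 (even): a_4 · C_{2} = 5 · 2 = 10
  i = 5 (odd): ∫ x^5 ρ_sc = 0 (vanishes)

Summing the contributions: ∫_{−2}^{2} p(x) ρ_sc(x) dx = 3 + (-1) + 10 = 12.


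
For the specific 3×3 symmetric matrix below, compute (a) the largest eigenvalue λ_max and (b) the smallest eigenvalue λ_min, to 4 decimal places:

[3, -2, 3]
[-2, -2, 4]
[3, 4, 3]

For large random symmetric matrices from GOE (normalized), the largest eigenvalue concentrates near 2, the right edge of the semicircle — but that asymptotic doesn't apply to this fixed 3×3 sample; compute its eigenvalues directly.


Since M is real symmetric, all three eigenvalues are real; they are the roots of det(λI − M) = λ³ − (tr M) λ² + s λ − det M, where s is the sum of the principal 2×2 minors.
tr M = 3 + (-2) + 3 = 4.
s = (3·(-2) − (-2)²) + (3·3 − 3²) + ((-2)·3 − 4²) = -10 + 0 + (-22) = -32.
det M (expand along row 1) = 3·(-22) − (-2)·(-18) + 3·(-2) = -108.
Characteristic polynomial: λ³ − 4λ² − 32λ + 108 = 0.
Substitute λ = y + (tr M)/3 = y + 1.333333 to remove the quadratic term: y³ + p·y + q = 0 with p = s − (tr M)²/3 = -37.333333 and q = −2(tr M)³/27 + (tr M)·s/3 − det M = 60.592593.
Three real roots ⇒ use the trigonometric (Viète) form: r = 2√(−p/3) = 7.055337, φ = arccos(3q/(p·r)) = arccos(-0.690123) = 2.332455 rad.
y_k = r·cos(φ/3 − 2πk/3) for k = 0, 1, 2 gives y = 5.028198, 1.772071, -6.800269.
λ_k = y_k + 1.333333 gives λ = 6.3615, 3.1054, -5.4669 (check: the sum is 4.0000 = tr M).

Hence λ_max = 6.3615 and λ_min = -5.4669.


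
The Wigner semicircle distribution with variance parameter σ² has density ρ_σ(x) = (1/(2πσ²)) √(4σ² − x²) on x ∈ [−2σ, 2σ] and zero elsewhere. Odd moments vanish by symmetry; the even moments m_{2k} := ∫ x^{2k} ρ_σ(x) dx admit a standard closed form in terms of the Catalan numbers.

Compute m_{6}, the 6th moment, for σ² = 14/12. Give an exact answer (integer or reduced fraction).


By the scaled semicircle moment identity, m_{2k} = σ^{2k} · C_k with k = 3.
C_3 = (1/(k+1)) · C(2k, k) = (1/4) · C(6, 3) = (1/4) · 20 = 5.
σ^{2k} = (σ²)^k = (14/12)^3 = 343/216.

Therefore m_{6} = σ^{6} · C_3 = (343/216) · 5 = 1715/216.


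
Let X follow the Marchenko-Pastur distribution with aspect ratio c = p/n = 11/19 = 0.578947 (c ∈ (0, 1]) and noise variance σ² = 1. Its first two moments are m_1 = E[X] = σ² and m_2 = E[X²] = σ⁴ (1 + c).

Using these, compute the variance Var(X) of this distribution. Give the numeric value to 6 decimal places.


m_1 = E[X] = σ² = 1, so m_1² = 1.
m_2 = E[X²] = σ⁴ (1 + c) = 1 · (1 + 0.578947) = 1 · 1.578947 = 1.578947.
(Note m_2 − m_1² simplifies to c · σ⁴ = 0.578947 · 1.)

Var(X) = m_2 − m_1² = 1.578947 − 1 = 0.578947.


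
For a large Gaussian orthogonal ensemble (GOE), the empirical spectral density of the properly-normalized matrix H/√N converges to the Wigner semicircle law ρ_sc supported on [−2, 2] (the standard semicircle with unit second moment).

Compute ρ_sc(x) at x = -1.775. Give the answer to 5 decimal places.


ρ_sc(x) = (1/(2π)) √(4 − x²). With x = -1.775:
  4 − x² = 4 − (-1.775)² = 4 − 3.150625 = 0.849375.
  √(4 − x²) = 0.921615.
  1/(2π) = 0.159155.
  ρ_sc(-1.775) = 0.159155 · 0.921615 = 0.146680.

Rounded to 5 decimal places: ρ_sc(-1.775) ≈ 0.14668.


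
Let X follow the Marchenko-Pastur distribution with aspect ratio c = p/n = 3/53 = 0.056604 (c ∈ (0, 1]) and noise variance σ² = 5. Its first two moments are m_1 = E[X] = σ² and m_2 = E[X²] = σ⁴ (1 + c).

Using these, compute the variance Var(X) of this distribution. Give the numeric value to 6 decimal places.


m_1 = E[X] = σ² = 5, so m_1² = 25.
m_2 = E[X²] = σ⁴ (1 + c) = 25 · (1 + 0.056604) = 25 · 1.056604 = 26.415094.
(Note m_2 − m_1² simplifies to c · σ⁴ = 0.056604 · 25.)

Var(X) = m_2 − m_1² = 26.415094 − 25 = 1.415094.


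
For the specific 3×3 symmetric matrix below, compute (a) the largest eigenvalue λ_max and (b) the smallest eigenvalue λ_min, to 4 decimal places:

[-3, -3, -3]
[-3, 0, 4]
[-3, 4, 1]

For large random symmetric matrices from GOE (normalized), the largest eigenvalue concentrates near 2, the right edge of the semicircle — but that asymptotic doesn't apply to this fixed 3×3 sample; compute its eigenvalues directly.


Since M is real symmetric, all three eigenvalues are real; they are the roots of det(λI − M) = λ³ − (tr M) λ² + s λ − det M, where s is the sum of the principal 2×2 minors.
tr M = -3 + 0 + 1 = -2.
s = ((-3)·0 − (-3)²) + ((-3)·1 − (-3)²) + (0·1 − 4²) = -9 + (-12) + (-16) = -37.
det M (expand along row 1) = (-3)·(-16) − (-3)·9 + (-3)·(-12) = 111.
Characteristic polynomial: λ³ + 2λ² − 37λ − 111 = 0.
Substitute λ = y + (tr M)/3 = y − 0.666667 to remove the quadratic term: y³ + p·y + q = 0 with p = s − (tr M)²/3 = -38.333333 and q = −2(tr M)³/27 + (tr M)·s/3 − det M = -85.740741.
Three real roots ⇒ use the trigonometric (Viète) form: r = 2√(−p/3) = 7.149204, φ = arccos(3q/(p·r)) = arccos(0.938586) = 0.352286 rad.
y_k = r·cos(φ/3 − 2πk/3) for k = 0, 1, 2 gives y = 7.099968, -2.824607, -4.275361.
λ_k = y_k − 0.666667 gives λ = 6.4333, -3.4913, -4.9420 (check: the sum is -2.0000 = tr M).

Hence λ_max = 6.4333 and λ_min = -4.9420.


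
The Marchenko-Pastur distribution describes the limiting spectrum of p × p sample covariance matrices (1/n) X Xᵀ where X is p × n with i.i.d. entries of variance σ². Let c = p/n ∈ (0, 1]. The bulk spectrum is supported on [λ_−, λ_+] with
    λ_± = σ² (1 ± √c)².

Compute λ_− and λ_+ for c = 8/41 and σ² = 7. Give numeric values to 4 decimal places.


c = 8/41 = 0.195122; √c = 0.441726.
λ_− = σ² (1 − √c)² = 7 · (1 − 0.441726)² = 7 · (0.558274)² = 2.181688.
λ_+ = σ² (1 + √c)² = 7 · (1 + 0.441726)² = 7 · (1.441726)² = 14.550019.

Rounded to 4 decimal places: λ_− ≈ 2.1817, λ_+ ≈ 14.5500.


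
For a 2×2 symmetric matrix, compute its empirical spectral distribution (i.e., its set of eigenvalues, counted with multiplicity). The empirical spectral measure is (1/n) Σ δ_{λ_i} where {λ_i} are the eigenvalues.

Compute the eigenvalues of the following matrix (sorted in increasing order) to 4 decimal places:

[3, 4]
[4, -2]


Since M is real symmetric, both eigenvalues are real; they are the roots of det(λI − M) = λ² − (tr M) λ + det M.
tr M = 3 + (-2) = 1.
det M = 3·(-2) − 4² = -6 − 16 = -22.
Characteristic polynomial: λ² − λ − 22 = 0.
Discriminant Δ = (tr M)² − 4·det M = 1 − (-88) = 89; √Δ = 9.433981.
λ = (tr M ± √Δ)/2 = (1 ± 9.433981)/2, giving (tr M − √Δ)/2 = -4.2170 and (tr M + √Δ)/2 = 5.2170.

Eigenvalues sorted in increasing order: [-4.2170, 5.2170].


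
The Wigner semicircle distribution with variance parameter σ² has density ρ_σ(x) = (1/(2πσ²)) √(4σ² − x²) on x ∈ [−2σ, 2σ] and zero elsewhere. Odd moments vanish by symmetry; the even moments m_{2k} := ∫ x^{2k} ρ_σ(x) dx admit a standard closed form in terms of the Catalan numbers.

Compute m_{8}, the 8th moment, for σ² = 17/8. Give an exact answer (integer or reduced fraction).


By the scaled semicircle moment identity, m_{2k} = σ^{2k} · C_k with k = 4.
C_4 = (1/(k+1)) · C(2k, k) = (1/5) · C(8, 4) = (1/5) · 70 = 14.
σ^{2k} = (σ²)^k = (17/8)^4 = 83521/4096.

Therefore m_{8} = σ^{8} · C_4 = (83521/4096) · 14 = 584647/2048.


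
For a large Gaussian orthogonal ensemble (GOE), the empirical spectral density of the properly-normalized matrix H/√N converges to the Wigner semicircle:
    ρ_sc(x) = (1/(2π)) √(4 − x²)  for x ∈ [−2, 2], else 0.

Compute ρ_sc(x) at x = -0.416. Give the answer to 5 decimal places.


ρ_sc(x) = (1/(2π)) √(4 − x²). With x = -0.416:
  4 − x² = 4 − (-0.416)² = 4 − 0.173056 = 3.826944.
  √(4 − x²) = 1.956258.
  1/(2π) = 0.159155.
  ρ_sc(-0.416) = 0.159155 · 1.956258 = 0.311348.

Rounded to 5 decimal places: ρ_sc(-0.416) ≈ 0.31135.


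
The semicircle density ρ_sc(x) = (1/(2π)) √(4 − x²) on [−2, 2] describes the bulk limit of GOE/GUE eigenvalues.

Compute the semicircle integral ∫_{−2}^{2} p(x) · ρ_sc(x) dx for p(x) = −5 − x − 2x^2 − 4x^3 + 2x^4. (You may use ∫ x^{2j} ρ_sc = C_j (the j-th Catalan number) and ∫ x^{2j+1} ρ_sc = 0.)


Write p(x) = Σ a_i x^i, split into monomials and integrate each against ρ_sc separately.
Using ∫ x^{2j} ρ_sc = C_j = (1/(j+1)) C(2j, j) (Catalan numbers) and ∫ x^{2j+1} ρ_sc = 0 (odd monomials vanish by symmetry):
  i = 0 (even): a_0 · C_{0} = -5 · 1 = -5
  i = 1 (odd): ∫ x^1 ρ_sc = 0 (vanishes)
  i = 2 (even): a_2 · C_{1} = -2 · 1 = -2
  i = 3 (odd): ∫ x^3 ρ_sc = 0 (vanishes)
  i = 4 (even): a_4 · C_{2} = 2 · 2 = 4

Summing the contributions: ∫_{−2}^{2} p(x) ρ_sc(x) dx = (-5) + (-2) + 4 = -3.


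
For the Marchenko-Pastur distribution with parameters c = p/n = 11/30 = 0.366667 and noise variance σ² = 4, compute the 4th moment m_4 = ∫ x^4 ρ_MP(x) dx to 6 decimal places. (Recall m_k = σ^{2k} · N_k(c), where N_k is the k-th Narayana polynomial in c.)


E[X⁴] = σ⁸ (1 + 6c + 6c² + c³) (fourth MP moment). With σ² = 4 (so σ⁸ = 256) and c = 11/30 = 0.366667: E[X⁴] = 256 · (1 + 6·0.366667 + 6·(0.366667)² + (0.366667)³) = 256 · 4.055963.

So E[X^4] = 1038.326519.


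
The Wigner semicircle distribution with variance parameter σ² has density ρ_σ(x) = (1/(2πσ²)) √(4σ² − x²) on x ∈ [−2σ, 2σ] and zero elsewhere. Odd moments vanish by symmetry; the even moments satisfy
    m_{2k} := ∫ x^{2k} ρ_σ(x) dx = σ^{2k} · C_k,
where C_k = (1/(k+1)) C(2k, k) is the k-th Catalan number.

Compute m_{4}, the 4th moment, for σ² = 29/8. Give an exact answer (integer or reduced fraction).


By the scaled semicircle moment identity, m_{2k} = σ^{2k} · C_k with k = 2.
C_2 = (1/(k+1)) · C(2k, k) = (1/3) · C(4, 2) = (1/3) · 6 = 2.
σ^{2k} = (σ²)^k = (29/8)^2 = 841/64.

Therefore m_{4} = σ^{4} · C_2 = (841/64) · 2 = 841/32.


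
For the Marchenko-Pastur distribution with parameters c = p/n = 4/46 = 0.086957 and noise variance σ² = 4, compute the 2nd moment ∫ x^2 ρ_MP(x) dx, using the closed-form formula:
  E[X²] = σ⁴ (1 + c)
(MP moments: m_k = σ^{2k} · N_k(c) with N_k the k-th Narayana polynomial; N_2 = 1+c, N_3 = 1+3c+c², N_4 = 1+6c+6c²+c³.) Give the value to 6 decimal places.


E[X²] = σ⁴ (1 + c) (second MP moment). With σ² = 4 (so σ⁴ = 16) and c = 4/46 = 0.086957: E[X²] = 16 · (1 + 0.086957) = 16 · 1.086957.

So E[X^2] = 17.391304.


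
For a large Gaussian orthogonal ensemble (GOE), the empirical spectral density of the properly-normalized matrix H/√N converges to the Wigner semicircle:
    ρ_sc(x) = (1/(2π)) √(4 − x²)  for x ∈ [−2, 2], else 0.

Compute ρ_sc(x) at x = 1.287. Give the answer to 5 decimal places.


ρ_sc(x) = (1/(2π)) √(4 − x²). With x = 1.287:
  4 − x² = 4 − (1.287)² = 4 − 1.656369 = 2.343631.
  √(4 − x²) = 1.530892.
  1/(2π) = 0.159155.
  ρ_sc(1.287) = 0.159155 · 1.530892 = 0.243649.

Rounded to 5 decimal places: ρ_sc(1.287) ≈ 0.24365.


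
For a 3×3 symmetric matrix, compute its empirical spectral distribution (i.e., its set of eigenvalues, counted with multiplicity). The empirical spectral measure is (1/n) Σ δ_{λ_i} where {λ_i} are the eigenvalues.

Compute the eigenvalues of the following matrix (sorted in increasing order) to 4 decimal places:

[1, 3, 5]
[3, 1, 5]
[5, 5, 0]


Since M is real symmetric, all three eigenvalues are real; they are the roots of det(λI − M) = λ³ − (tr M) λ² + s λ − det M, where s is the sum of the principal 2×2 minors.
tr M = 1 + 1 + 0 = 2.
s = (1·1 − 3²) + (1·0 − 5²) + (1·0 − 5²) = -8 + (-25) + (-25) = -58.
det M (expand along row 1) = 1·(-25) − 3·(-25) + 5·10 = 100.
Characteristic polynomial: λ³ − 2λ² − 58λ − 100 = 0.
Substitute λ = y + (tr M)/3 = y + 0.666667 to remove the quadratic term: y³ + p·y + q = 0 with p = s − (tr M)²/3 = -59.333333 and q = −2(tr M)³/27 + (tr M)·s/3 − det M = -139.259259.
Three real roots ⇒ use the trigonometric (Viète) form: r = 2√(−p/3) = 8.894443, φ = arccos(3q/(p·r)) = arccos(0.791640) = 0.657307 rad.
y_k = r·cos(φ/3 − 2πk/3) for k = 0, 1, 2 gives y = 8.681803, -2.666667, -6.015136.
λ_k = y_k + 0.666667 gives λ = 9.3485, -2.0000, -5.3485 (check: the sum is 2.0000 = tr M).

Eigenvalues sorted in increasing order: [-5.3485, -2.0000, 9.3485].


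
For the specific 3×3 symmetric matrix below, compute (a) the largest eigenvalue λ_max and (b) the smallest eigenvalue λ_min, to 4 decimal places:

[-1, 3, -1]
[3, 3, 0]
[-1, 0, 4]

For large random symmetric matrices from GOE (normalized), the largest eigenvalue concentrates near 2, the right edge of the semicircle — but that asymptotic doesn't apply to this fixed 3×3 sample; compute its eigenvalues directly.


Since M is real symmetric, all three eigenvalues are real; they are the roots of det(λI − M) = λ³ − (tr M) λ² + s λ − det M, where s is the sum of the principal 2×2 minors.
tr M = -1 + 3 + 4 = 6.
s = ((-1)·3 − 3²) + ((-1)·4 − (-1)²) + (3·4 − 0²) = -12 + (-5) + 12 = -5.
det M (expand along row 1) = (-1)·12 − 3·12 + (-1)·3 = -51.
Characteristic polynomial: λ³ − 6λ² − 5λ + 51 = 0.
Substitute λ = y + (tr M)/3 = y + 2.000000 to remove the quadratic term: y³ + p·y + q = 0 with p = s − (tr M)²/3 = -17.000000 and q = −2(tr M)³/27 + (tr M)·s/3 − det M = 25.000000.
Three real roots ⇒ use the trigonometric (Viète) form: r = 2√(−p/3) = 4.760952, φ = arccos(3q/(p·r)) = arccos(-0.926656) = 2.756213 rad.
y_k = r·cos(φ/3 − 2πk/3) for k = 0, 1, 2 gives y = 2.889060, 1.832664, -4.721724.
λ_k = y_k + 2.000000 gives λ = 4.8891, 3.8327, -2.7217 (check: the sum is 6.0000 = tr M).

Hence λ_max = 4.8891 and λ_min = -2.7217.


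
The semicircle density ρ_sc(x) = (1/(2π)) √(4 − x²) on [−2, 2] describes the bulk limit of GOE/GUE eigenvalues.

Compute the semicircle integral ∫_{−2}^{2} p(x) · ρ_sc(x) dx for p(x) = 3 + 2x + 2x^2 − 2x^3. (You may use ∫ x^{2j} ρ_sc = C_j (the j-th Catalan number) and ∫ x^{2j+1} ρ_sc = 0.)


Write p(x) = Σ a_i x^i, split into monomials and integrate each against ρ_sc separately.
Using ∫ x^{2j} ρ_sc = C_j = (1/(j+1)) C(2j, j) (Catalan numbers) and ∫ x^{2j+1} ρ_sc = 0 (odd monomials vanish by symmetry):
  i = 0 (even): a_0 · C_{0} = 3 · 1 = 3
  i = 1 (odd): ∫ x^1 ρ_sc = 0 (vanishes)
  i = 2 (even): a_2 · C_{1} = 2 · 1 = 2
  i = 3 (odd): ∫ x^3 ρ_sc = 0 (vanishes)

Summing the contributions: ∫_{−2}^{2} p(x) ρ_sc(x) dx = 3 + 2 = 5.


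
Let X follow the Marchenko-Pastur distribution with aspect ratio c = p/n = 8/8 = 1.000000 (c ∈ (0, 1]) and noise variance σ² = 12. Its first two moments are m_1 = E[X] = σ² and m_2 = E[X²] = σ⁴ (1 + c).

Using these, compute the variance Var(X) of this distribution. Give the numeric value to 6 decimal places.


m_1 = E[X] = σ² = 12, so m_1² = 144.
m_2 = E[X²] = σ⁴ (1 + c) = 144 · (1 + 1.000000) = 144 · 2.000000 = 288.000000.
(Note m_2 − m_1² simplifies to c · σ⁴ = 1.000000 · 144.)

Var(X) = m_2 − m_1² = 288.000000 − 144 = 144.000000.


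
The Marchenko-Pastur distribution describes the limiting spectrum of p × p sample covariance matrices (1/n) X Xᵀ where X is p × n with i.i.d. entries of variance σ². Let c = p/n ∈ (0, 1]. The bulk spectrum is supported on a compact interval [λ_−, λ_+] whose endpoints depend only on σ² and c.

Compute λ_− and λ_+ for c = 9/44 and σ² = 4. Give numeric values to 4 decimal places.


c = 9/44 = 0.204545; √c = 0.452267.
λ_− = σ² (1 − √c)² = 4 · (1 − 0.452267)² = 4 · (0.547733)² = 1.200046.
λ_+ = σ² (1 + √c)² = 4 · (1 + 0.452267)² = 4 · (1.452267)² = 8.436318.

Rounded to 4 decimal places: λ_− ≈ 1.2000, λ_+ ≈ 8.4363.


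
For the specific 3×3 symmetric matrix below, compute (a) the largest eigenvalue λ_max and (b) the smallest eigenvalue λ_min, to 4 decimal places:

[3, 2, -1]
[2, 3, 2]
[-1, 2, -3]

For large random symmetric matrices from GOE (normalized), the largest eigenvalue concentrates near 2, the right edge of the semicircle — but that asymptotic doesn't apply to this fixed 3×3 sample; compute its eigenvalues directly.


Since M is real symmetric, all three eigenvalues are real; they are the roots of det(λI − M) = λ³ − (tr M) λ² + s λ − det M, where s is the sum of the principal 2×2 minors.
tr M = 3 + 3 + (-3) = 3.
s = (3·3 − 2²) + (3·(-3) − (-1)²) + (3·(-3) − 2²) = 5 + (-10) + (-13) = -18.
det M (expand along row 1) = 3·(-13) − 2·(-4) + (-1)·7 = -38.
Characteristic polynomial: λ³ − 3λ² − 18λ + 38 = 0.
Substitute λ = y + (tr M)/3 = y + 1.000000 to remove the quadratic term: y³ + p·y + q = 0 with p = s − (tr M)²/3 = -21.000000 and q = −2(tr M)³/27 + (tr M)·s/3 − det M = 18.000000.
Three real roots ⇒ use the trigonometric (Viète) form: r = 2√(−p/3) = 5.291503, φ = arccos(3q/(p·r)) = arccos(-0.485954) = 2.078251 rad.
y_k = r·cos(φ/3 − 2πk/3) for k = 0, 1, 2 gives y = 4.071771, 0.890804, -4.962575.
λ_k = y_k + 1.000000 gives λ = 5.0718, 1.8908, -3.9626 (check: the sum is 3.0000 = tr M).

Hence λ_max = 5.0718 and λ_min = -3.9626.


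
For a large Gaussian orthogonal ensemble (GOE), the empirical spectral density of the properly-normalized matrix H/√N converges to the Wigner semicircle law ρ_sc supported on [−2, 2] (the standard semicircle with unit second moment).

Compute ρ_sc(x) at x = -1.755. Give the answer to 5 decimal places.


ρ_sc(x) = (1/(2π)) √(4 − x²). With x = -1.755:
  4 − x² = 4 − (-1.755)² = 4 − 3.080025 = 0.919975.
  √(4 − x²) = 0.959153.
  1/(2π) = 0.159155.
  ρ_sc(-1.755) = 0.159155 · 0.959153 = 0.152654.

Rounded to 5 decimal places: ρ_sc(-1.755) ≈ 0.15265.


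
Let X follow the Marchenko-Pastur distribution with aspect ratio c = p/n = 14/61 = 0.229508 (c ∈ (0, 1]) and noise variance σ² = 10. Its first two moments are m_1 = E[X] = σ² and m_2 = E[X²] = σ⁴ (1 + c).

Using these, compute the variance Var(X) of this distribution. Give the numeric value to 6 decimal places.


m_1 = E[X] = σ² = 10, so m_1² = 100.
m_2 = E[X²] = σ⁴ (1 + c) = 100 · (1 + 0.229508) = 100 · 1.229508 = 122.950820.
(Note m_2 − m_1² simplifies to c · σ⁴ = 0.229508 · 100.)

Var(X) = m_2 − m_1² = 122.950820 − 100 = 22.950820.


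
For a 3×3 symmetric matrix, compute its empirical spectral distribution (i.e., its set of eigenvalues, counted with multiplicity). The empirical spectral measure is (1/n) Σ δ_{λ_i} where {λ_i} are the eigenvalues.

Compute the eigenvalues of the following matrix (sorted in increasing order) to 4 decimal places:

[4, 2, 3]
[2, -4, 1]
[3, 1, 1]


Since M is real symmetric, all three eigenvalues are real; they are the roots of det(λI − M) = λ³ − (tr M) λ² + s λ − det M, where s is the sum of the principal 2×2 minors.
tr M = 4 + (-4) + 1 = 1.
s = (4·(-4) − 2²) + (4·1 − 3²) + ((-4)·1 − 1²) = -20 + (-5) + (-5) = -30.
det M (expand along row 1) = 4·(-5) − 2·(-1) + 3·14 = 24.
Characteristic polynomial: λ³ − λ² − 30λ − 24 = 0.
Substitute λ = y + (tr M)/3 = y + 0.333333 to remove the quadratic term: y³ + p·y + q = 0 with p = s − (tr M)²/3 = -30.333333 and q = −2(tr M)³/27 + (tr M)·s/3 − det M = -34.074074.
Three real roots ⇒ use the trigonometric (Viète) form: r = 2√(−p/3) = 6.359595, φ = arccos(3q/(p·r)) = arccos(0.529902) = 1.012311 rad.
y_k = r·cos(φ/3 − 2πk/3) for k = 0, 1, 2 gives y = 6.000954, -1.177087, -4.823867.
λ_k = y_k + 0.333333 gives λ = 6.3343, -0.8438, -4.4905 (check: the sum is 1.0000 = tr M).

Eigenvalues sorted in increasing order: [-4.4905, -0.8438, 6.3343].


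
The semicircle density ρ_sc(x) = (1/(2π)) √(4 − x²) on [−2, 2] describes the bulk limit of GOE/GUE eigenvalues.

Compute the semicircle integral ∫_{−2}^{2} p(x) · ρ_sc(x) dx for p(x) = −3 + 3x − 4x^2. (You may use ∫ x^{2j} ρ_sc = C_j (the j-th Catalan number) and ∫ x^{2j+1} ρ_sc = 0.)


Write p(x) = Σ a_i x^i, split into monomials and integrate each against ρ_sc separately.
Using ∫ x^{2j} ρ_sc = C_j = (1/(j+1)) C(2j, j) (Catalan numbers) and ∫ x^{2j+1} ρ_sc = 0 (odd monomials vanish by symmetry):
  i = 0 (even): a_0 · C_{0} = -3 · 1 = -3
  i = 1 (odd): ∫ x^1 ρ_sc = 0 (vanishes)
  i = 2 (even): a_2 · C_{1} = -4 · 1 = -4

Summing the contributions: ∫_{−2}^{2} p(x) ρ_sc(x) dx = (-3) + (-4) = -7.


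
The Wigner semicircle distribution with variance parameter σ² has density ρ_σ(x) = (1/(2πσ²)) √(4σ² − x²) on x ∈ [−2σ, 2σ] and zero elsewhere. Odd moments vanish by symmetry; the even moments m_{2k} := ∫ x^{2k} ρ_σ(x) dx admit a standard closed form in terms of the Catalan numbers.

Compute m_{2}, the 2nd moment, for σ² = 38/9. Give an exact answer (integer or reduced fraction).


By the scaled semicircle moment identity, m_{2k} = σ^{2k} · C_k with k = 1.
C_1 = (1/(k+1)) · C(2k, k) = (1/2) · C(2, 1) = (1/2) · 2 = 1.
σ^{2k} = (σ²)^k = (38/9)^1 = 38/9.

Therefore m_{2} = σ^{2} · C_1 = (38/9) · 1 = 38/9.


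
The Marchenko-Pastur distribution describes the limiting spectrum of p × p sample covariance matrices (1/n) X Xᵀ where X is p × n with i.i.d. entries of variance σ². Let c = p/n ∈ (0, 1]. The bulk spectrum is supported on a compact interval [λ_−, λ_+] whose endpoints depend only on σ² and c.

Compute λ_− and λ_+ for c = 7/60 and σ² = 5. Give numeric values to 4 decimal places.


c = 7/60 = 0.116667; √c = 0.341565.
λ_− = σ² (1 − √c)² = 5 · (1 − 0.341565)² = 5 · (0.658435)² = 2.167683.
λ_+ = σ² (1 + √c)² = 5 · (1 + 0.341565)² = 5 · (1.341565)² = 8.998984.

Rounded to 4 decimal places: λ_− ≈ 2.1677, λ_+ ≈ 8.9990.


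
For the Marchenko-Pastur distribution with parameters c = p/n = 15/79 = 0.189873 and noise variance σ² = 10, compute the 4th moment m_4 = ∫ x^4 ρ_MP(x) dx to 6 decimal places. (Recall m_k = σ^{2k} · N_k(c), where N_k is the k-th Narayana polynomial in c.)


E[X⁴] = σ⁸ (1 + 6c + 6c² + c³) (fourth MP moment). With σ² = 10 (so σ⁸ = 10000) and c = 15/79 = 0.189873: E[X⁴] = 10000 · (1 + 6·0.189873 + 6·(0.189873)² + (0.189873)³) = 10000 · 2.362397.

So E[X^4] = 23623.972951.


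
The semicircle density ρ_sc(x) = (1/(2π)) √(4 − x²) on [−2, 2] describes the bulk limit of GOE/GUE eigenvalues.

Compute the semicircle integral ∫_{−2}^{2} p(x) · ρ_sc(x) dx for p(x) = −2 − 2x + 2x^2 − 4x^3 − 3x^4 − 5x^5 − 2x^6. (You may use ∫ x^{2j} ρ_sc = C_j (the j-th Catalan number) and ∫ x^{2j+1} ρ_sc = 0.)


Write p(x) = Σ a_i x^i, split into monomials and integrate each against ρ_sc separately.
Using ∫ x^{2j} ρ_sc = C_j = (1/(j+1)) C(2j, j) (Catalan numbers) and ∫ x^{2j+1} ρ_sc = 0 (odd monomials vanish by symmetry):
  i = 0 (even): a_0 · C_{0} = -2 · 1 = -2
  i = 1 (odd): ∫ x^1 ρ_sc = 0 (vanishes)
  i = 2 (even): a_2 · C_{1} = 2 · 1 = 2
  i = 3 (odd): ∫ x^3 ρ_sc = 0 (vanishes)
  i = 4 (even): a_4 · C_{2} = -3 · 2 = -6
  i = 5 (odd): ∫ x^5 ρ_sc = 0 (vanishes)
  i = 6 (even): a_6 · C_{3} = -2 · 5 = -10

Summing the contributions: ∫_{−2}^{2} p(x) ρ_sc(x) dx = (-2) + 2 + (-6) + (-10) = -16.


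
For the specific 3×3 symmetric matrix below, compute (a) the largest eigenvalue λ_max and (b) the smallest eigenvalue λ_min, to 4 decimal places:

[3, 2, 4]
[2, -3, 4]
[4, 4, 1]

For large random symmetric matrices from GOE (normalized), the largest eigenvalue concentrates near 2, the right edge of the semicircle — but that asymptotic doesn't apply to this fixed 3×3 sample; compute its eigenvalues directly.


Since M is real symmetric, all three eigenvalues are real; they are the roots of det(λI − M) = λ³ − (tr M) λ² + s λ − det M, where s is the sum of the principal 2×2 minors.
tr M = 3 + (-3) + 1 = 1.
s = (3·(-3) − 2²) + (3·1 − 4²) + ((-3)·1 − 4²) = -13 + (-13) + (-19) = -45.
det M (expand along row 1) = 3·(-19) − 2·(-14) + 4·20 = 51.
Characteristic polynomial: λ³ − λ² − 45λ − 51 = 0.
Substitute λ = y + (tr M)/3 = y + 0.333333 to remove the quadratic term: y³ + p·y + q = 0 with p = s − (tr M)²/3 = -45.333333 and q = −2(tr M)³/27 + (tr M)·s/3 − det M = -66.074074.
Three real roots ⇒ use the trigonometric (Viète) form: r = 2√(−p/3) = 7.774603, φ = arccos(3q/(p·r)) = arccos(0.562414) = 0.973493 rad.
y_k = r·cos(φ/3 − 2πk/3) for k = 0, 1, 2 gives y = 7.368854, -1.537724, -5.831129.
λ_k = y_k + 0.333333 gives λ = 7.7022, -1.2044, -5.4978 (check: the sum is 1.0000 = tr M).

Hence λ_max = 7.7022 and λ_min = -5.4978.


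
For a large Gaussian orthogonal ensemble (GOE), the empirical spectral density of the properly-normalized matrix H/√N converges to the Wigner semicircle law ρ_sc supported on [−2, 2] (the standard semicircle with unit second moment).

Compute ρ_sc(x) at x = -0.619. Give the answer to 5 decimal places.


ρ_sc(x) = (1/(2π)) √(4 − x²). With x = -0.619:
  4 − x² = 4 − (-0.619)² = 4 − 0.383161 = 3.616839.
  √(4 − x²) = 1.901799.
  1/(2π) = 0.159155.
  ρ_sc(-0.619) = 0.159155 · 1.901799 = 0.302681.

Rounded to 5 decimal places: ρ_sc(-0.619) ≈ 0.30268.


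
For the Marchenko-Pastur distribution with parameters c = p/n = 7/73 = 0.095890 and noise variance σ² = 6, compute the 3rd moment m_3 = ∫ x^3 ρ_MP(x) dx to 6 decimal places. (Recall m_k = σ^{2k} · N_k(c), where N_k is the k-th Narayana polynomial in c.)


E[X³] = σ⁶ (1 + 3c + c²) (third MP moment). With σ² = 6 (so σ⁶ = 216) and c = 7/73 = 0.095890: E[X³] = 216 · (1 + 3·0.095890 + (0.095890)²) = 216 · 1.296866.

So E[X^3] = 280.123100.


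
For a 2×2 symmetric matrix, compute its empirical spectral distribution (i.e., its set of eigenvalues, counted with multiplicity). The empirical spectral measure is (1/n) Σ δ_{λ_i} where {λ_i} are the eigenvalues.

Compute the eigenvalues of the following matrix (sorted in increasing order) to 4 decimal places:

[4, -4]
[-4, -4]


Since M is real symmetric, both eigenvalues are real; they are the roots of det(λI − M) = λ² − (tr M) λ + det M.
tr M = 4 + (-4) = 0.
det M = 4·(-4) − (-4)² = -16 − 16 = -32.
Characteristic polynomial: λ² − 32 = 0.
Discriminant Δ = (tr M)² − 4·det M = 0 − (-128) = 128; √Δ = 11.313708.
λ = (tr M ± √Δ)/2 = (0 ± 11.313708)/2, giving (tr M − √Δ)/2 = -5.6569 and (tr M + √Δ)/2 = 5.6569.

Eigenvalues sorted in increasing order: [-5.6569, 5.6569].


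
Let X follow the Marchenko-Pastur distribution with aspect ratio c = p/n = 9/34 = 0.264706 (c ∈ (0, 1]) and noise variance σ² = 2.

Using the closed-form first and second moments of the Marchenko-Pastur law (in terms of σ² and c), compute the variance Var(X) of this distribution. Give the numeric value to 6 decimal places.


Recall the MP moments m_1 = E[X] = σ² and m_2 = E[X²] = σ⁴ (1 + c).
m_1 = E[X] = σ² = 2, so m_1² = 4.
m_2 = E[X²] = σ⁴ (1 + c) = 4 · (1 + 0.264706) = 4 · 1.264706 = 5.058824.
(Note m_2 − m_1² simplifies to c · σ⁴ = 0.264706 · 4.)

Var(X) = m_2 − m_1² = 5.058824 − 4 = 1.058824.


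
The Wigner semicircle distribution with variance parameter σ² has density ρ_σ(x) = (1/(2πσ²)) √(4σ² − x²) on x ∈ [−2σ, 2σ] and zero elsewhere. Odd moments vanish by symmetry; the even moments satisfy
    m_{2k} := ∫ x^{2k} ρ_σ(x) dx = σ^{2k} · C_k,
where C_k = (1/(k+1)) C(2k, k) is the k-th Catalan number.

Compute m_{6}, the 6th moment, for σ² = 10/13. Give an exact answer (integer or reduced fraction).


By the scaled semicircle moment identity, m_{2k} = σ^{2k} · C_k with k = 3.
C_3 = (1/(k+1)) · C(2k, k) = (1/4) · C(6, 3) = (1/4) · 20 = 5.
σ^{2k} = (σ²)^k = (10/13)^3 = 1000/2197.

Therefore m_{6} = σ^{6} · C_3 = (1000/2197) · 5 = 5000/2197.


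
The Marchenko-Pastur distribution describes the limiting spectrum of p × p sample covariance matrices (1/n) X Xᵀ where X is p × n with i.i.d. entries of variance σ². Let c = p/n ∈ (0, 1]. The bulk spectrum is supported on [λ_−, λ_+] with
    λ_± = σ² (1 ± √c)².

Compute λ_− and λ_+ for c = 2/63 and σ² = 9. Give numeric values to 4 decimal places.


c = 2/63 = 0.031746; √c = 0.178174.
λ_− = σ² (1 − √c)² = 9 · (1 − 0.178174)² = 9 · (0.821826)² = 6.078579.
λ_+ = σ² (1 + √c)² = 9 · (1 + 0.178174)² = 9 · (1.178174)² = 12.492849.

Rounded to 4 decimal places: λ_− ≈ 6.0786, λ_+ ≈ 12.4928.


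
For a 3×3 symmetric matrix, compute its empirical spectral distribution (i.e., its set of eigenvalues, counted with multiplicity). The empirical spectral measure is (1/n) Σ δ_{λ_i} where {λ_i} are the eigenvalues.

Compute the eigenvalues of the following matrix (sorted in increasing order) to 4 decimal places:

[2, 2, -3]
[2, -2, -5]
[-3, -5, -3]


Since M is real symmetric, all three eigenvalues are real; they are the roots of det(λI − M) = λ³ − (tr M) λ² + s λ − det M, where s is the sum of the principal 2×2 minors.
tr M = 2 + (-2) + (-3) = -3.
s = (2·(-2) − 2²) + (2·(-3) − (-3)²) + ((-2)·(-3) − (-5)²) = -8 + (-15) + (-19) = -42.
det M (expand along row 1) = 2·(-19) − 2·(-21) + (-3)·(-16) = 52.
Characteristic polynomial: λ³ + 3λ² − 42λ − 52 = 0.
Substitute λ = y + (tr M)/3 = y − 1.000000 to remove the quadratic term: y³ + p·y + q = 0 with p = s − (tr M)²/3 = -45.000000 and q = −2(tr M)³/27 + (tr M)·s/3 − det M = -8.000000.
Three real roots ⇒ use the trigonometric (Viète) form: r = 2√(−p/3) = 7.745967, φ = arccos(3q/(p·r)) = arccos(0.068853) = 1.501889 rad.
y_k = r·cos(φ/3 − 2πk/3) for k = 0, 1, 2 gives y = 6.795386, -0.177903, -6.617483.
λ_k = y_k − 1.000000 gives λ = 5.7954, -1.1779, -7.6175 (check: the sum is -3.0000 = tr M).

Eigenvalues sorted in increasing order: [-7.6175, -1.1779, 5.7954].


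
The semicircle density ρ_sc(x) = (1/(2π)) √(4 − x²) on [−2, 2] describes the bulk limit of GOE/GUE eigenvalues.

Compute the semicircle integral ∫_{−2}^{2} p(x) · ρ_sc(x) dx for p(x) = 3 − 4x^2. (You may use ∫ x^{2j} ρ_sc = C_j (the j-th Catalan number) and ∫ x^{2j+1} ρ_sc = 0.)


Write p(x) = Σ a_i x^i, split into monomials and integrate each against ρ_sc separately.
Using ∫ x^{2j} ρ_sc = C_j = (1/(j+1)) C(2j, j) (Catalan numbers) and ∫ x^{2j+1} ρ_sc = 0 (odd monomials vanish by symmetry):
  i = 0 (even): a_0 · C_{0} = 3 · 1 = 3
  i = 2 (even): a_2 · C_{1} = -4 · 1 = -4

Summing the contributions: ∫_{−2}^{2} p(x) ρ_sc(x) dx = 3 + (-4) = -1.


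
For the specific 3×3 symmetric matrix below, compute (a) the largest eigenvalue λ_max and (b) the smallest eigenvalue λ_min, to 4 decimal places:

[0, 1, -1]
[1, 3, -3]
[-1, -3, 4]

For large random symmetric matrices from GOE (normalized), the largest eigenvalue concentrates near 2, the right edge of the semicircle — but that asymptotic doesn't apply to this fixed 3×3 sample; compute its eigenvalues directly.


Since M is real symmetric, all three eigenvalues are real; they are the roots of det(λI − M) = λ³ − (tr M) λ² + s λ − det M, where s is the sum of the principal 2×2 minors.
tr M = 0 + 3 + 4 = 7.
s = (0·3 − 1²) + (0·4 − (-1)²) + (3·4 − (-3)²) = -1 + (-1) + 3 = 1.
det M (expand along row 1) = 0·3 − 1·1 + (-1)·0 = -1.
Characteristic polynomial: λ³ − 7λ² + λ + 1 = 0.
Substitute λ = y + (tr M)/3 = y + 2.333333 to remove the quadratic term: y³ + p·y + q = 0 with p = s − (tr M)²/3 = -15.333333 and q = −2(tr M)³/27 + (tr M)·s/3 − det M = -22.074074.
Three real roots ⇒ use the trigonometric (Viète) form: r = 2√(−p/3) = 4.521553, φ = arccos(3q/(p·r)) = arccos(0.955167) = 0.300571 rad.
y_k = r·cos(φ/3 − 2πk/3) for k = 0, 1, 2 gives y = 4.498878, -1.857771, -2.641107.
λ_k = y_k + 2.333333 gives λ = 6.8322, 0.4756, -0.3078 (check: the sum is 7.0000 = tr M).

Hence λ_max = 6.8322 and λ_min = -0.3078.


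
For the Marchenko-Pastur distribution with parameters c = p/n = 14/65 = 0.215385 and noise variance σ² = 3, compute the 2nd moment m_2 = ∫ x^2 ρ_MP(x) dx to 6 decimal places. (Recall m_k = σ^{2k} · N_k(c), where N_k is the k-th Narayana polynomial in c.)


E[X²] = σ⁴ (1 + c) (second MP moment). With σ² = 3 (so σ⁴ = 9) and c = 14/65 = 0.215385: E[X²] = 9 · (1 + 0.215385) = 9 · 1.215385.

So E[X^2] = 10.938462.


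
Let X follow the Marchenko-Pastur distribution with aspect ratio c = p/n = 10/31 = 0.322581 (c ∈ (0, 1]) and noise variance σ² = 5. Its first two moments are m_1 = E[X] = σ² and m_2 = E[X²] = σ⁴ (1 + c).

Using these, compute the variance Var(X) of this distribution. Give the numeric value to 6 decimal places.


m_1 = E[X] = σ² = 5, so m_1² = 25.
m_2 = E[X²] = σ⁴ (1 + c) = 25 · (1 + 0.322581) = 25 · 1.322581 = 33.064516.
(Note m_2 − m_1² simplifies to c · σ⁴ = 0.322581 · 25.)

Var(X) = m_2 − m_1² = 33.064516 − 25 = 8.064516.
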